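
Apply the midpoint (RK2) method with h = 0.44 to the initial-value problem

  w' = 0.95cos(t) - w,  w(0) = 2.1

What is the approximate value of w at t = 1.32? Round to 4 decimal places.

1.0246

Midpoint: k1 = f(t_n, w_n); k2 = f(t_n + h/2, w_n + (h/2)·k1); w_{n+1} = w_n + h·k2.
t=0.000000, w=2.100000:
  k1 = f(0.000000, 2.100000) = -1.150000
  k2 = f(0.220000, 1.847000) = -0.919897
  w ← 2.100000 + 0.44·(-0.919897) = 1.695245
t=0.440000, w=1.695245:
  k1 = f(0.440000, 1.695245) = -0.835731
  k2 = f(0.660000, 1.511384) = -0.760892
  w ← 1.695245 + 0.44·(-0.760892) = 1.360453
t=0.880000, w=1.360453:
  k1 = f(0.880000, 1.360453) = -0.755159
  k2 = f(1.100000, 1.194318) = -0.763401
  w ← 1.360453 + 0.44·(-0.763401) = 1.024556
w(1.32) ≈ 1.0246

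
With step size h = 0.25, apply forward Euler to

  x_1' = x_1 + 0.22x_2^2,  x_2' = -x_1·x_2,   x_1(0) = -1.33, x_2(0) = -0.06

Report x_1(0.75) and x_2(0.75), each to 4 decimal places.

-2.5962, -0.1720

Euler on (x_1,x_2): x_1_{n+1} = x_1_n + h·x_1', x_2_{n+1} = x_2_n + h·x_2'.
0.000000: (-1.330000, -0.060000); f=(-1.329208, -0.079800) → (-1.662302, -0.079950)
0.250000: (-1.662302, -0.079950); f=(-1.660896, -0.132901) → (-2.077526, -0.113175)
0.500000: (-2.077526, -0.113175); f=(-2.074708, -0.235125) → (-2.596203, -0.171956)
(x_1(0.75), x_2(0.75)) ≈ (-2.5962, -0.1720)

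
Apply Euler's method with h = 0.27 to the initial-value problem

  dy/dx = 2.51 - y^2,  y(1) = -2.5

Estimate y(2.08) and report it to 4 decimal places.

-81.7605

Euler: y_{n+1} = y_n + h·f(x_n, y_n).
x=1.000000, y=-2.500000: f=-3.740000 → y ← -2.500000 + 0.27·(-3.740000) = -3.509800
x=1.270000, y=-3.509800: f=-9.808696 → y ← -3.509800 + 0.27·(-9.808696) = -6.158148
x=1.540000, y=-6.158148: f=-35.412786 → y ← -6.158148 + 0.27·(-35.412786) = -15.719600
x=1.810000, y=-15.719600: f=-244.595828 → y ← -15.719600 + 0.27·(-244.595828) = -81.760474
y(2.08) ≈ -81.7605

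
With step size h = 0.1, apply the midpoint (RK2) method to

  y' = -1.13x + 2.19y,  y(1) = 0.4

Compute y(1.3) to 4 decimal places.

Midpoint: k1 = f(x_n, y_n); k2 = f(x_n + h/2, y_n + (h/2)·k1); y_{n+1} = y_n + h·k2.
x=1.000000, y=0.400000:
  k1 = f(1.000000, 0.400000) = -0.254000
  k2 = f(1.050000, 0.387300) = -0.338313
  y ← 0.400000 + 0.1·(-0.338313) = 0.366169
x=1.100000, y=0.366169:
  k1 = f(1.100000, 0.366169) = -0.441091
  k2 = f(1.150000, 0.344114) = -0.545890
  y ← 0.366169 + 0.1·(-0.545890) = 0.311580
x=1.200000, y=0.311580:
  k1 = f(1.200000, 0.311580) = -0.673640
  k2 = f(1.250000, 0.277898) = -0.803904
  y ← 0.311580 + 0.1·(-0.803904) = 0.231189
y(1.3) ≈ 0.2312

0.2312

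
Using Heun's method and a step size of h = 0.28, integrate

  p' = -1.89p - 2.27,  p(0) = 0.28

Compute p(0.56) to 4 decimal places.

Heun: k1 = f(t_n, p_n); k2 = f(t_n + h, p_n + h·k1); p_{n+1} = p_n + (h/2)·(k1 + k2).
t=0.000000, p=0.280000:
  k1 = f(0.000000, 0.280000) = -2.799200
  k2 = f(0.280000, -0.503776) = -1.317863
  p ← 0.280000 + (0.28/2)·(-2.799200 + (-1.317863)) = -0.296389
t=0.280000, p=-0.296389:
  k1 = f(0.280000, -0.296389) = -1.709825
  k2 = f(0.560000, -0.775140) = -0.804986
  p ← -0.296389 + (0.28/2)·(-1.709825 + (-0.804986)) = -0.648462
p(0.56) ≈ -0.6485

-0.6485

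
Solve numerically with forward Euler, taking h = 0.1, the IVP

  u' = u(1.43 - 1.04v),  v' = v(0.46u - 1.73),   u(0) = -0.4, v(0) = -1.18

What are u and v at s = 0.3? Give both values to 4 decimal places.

-0.7690, -0.6120

Euler on (u,v): u_{n+1} = u_n + h·u', v_{n+1} = v_n + h·v'.
0.000000: (-0.400000, -1.180000); f=(-1.062880, 2.258520) → (-0.506288, -0.954148)
0.100000: (-0.506288, -0.954148); f=(-1.226388, 1.872890) → (-0.628927, -0.766859)
0.200000: (-0.628927, -0.766859); f=(-1.400956, 1.548523) → (-0.769022, -0.612007)
(u(0.3), v(0.3)) ≈ (-0.7690, -0.6120)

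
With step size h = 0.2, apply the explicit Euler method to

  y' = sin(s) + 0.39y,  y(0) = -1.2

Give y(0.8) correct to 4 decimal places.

Euler: y_{n+1} = y_n + h·f(s_n, y_n).
s=0.000000, y=-1.200000: f=-0.468000 → y ← -1.200000 + 0.2·(-0.468000) = -1.293600
s=0.200000, y=-1.293600: f=-0.305835 → y ← -1.293600 + 0.2·(-0.305835) = -1.354767
s=0.400000, y=-1.354767: f=-0.138941 → y ← -1.354767 + 0.2·(-0.138941) = -1.382555
s=0.600000, y=-1.382555: f=0.025446 → y ← -1.382555 + 0.2·0.025446 = -1.377466
y(0.8) ≈ -1.3775

-1.3775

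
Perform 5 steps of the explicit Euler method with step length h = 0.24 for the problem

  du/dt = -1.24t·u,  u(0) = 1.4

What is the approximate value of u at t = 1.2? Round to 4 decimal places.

Euler: u_{n+1} = u_n + h·f(t_n, u_n).
t=0.000000, u=1.400000: f=0.000000 → u ← 1.400000 + 0.24·0.000000 = 1.400000
t=0.240000, u=1.400000: f=-0.416640 → u ← 1.400000 + 0.24·(-0.416640) = 1.300006
t=0.480000, u=1.300006: f=-0.773764 → u ← 1.300006 + 0.24·(-0.773764) = 1.114303
t=0.720000, u=1.114303: f=-0.994850 → u ← 1.114303 + 0.24·(-0.994850) = 0.875539
t=0.960000, u=0.875539: f=-1.042242 → u ← 0.875539 + 0.24·(-1.042242) = 0.625401
u(1.2) ≈ 0.6254

0.6254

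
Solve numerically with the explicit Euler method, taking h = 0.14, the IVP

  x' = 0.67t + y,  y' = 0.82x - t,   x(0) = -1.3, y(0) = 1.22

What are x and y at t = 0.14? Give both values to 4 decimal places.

-1.1292, 1.0708

Euler on (x,y): x_{n+1} = x_n + h·x', y_{n+1} = y_n + h·y'.
0.000000: (-1.300000, 1.220000); f=(1.220000, -1.066000) → (-1.129200, 1.070760)
(x(0.14), y(0.14)) ≈ (-1.1292, 1.0708)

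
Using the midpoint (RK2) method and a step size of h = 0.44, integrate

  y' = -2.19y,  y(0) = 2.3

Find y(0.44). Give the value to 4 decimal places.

Midpoint: k1 = f(x_n, y_n); k2 = f(x_n + h/2, y_n + (h/2)·k1); y_{n+1} = y_n + h·k2.
x=0.000000, y=2.300000:
  k1 = f(0.000000, 2.300000) = -5.037000
  k2 = f(0.220000, 1.191860) = -2.610173
  y ← 2.300000 + 0.44·(-2.610173) = 1.151524
y(0.44) ≈ 1.1515

1.1515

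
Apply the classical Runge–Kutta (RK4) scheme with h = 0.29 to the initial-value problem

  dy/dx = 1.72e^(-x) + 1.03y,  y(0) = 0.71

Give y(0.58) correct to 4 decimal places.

RK4: k1 = f(x_n, y_n); k2 = f(x_n + h/2, y_n + (h/2)·k1); k3 = f(x_n + h/2, y_n + (h/2)·k2); k4 = f(x_n + h, y_n + h·k3); y_{n+1} = y_n + (h/6)·(k1 + 2k2 + 2k3 + k4).
x=0.000000, y=0.710000:
  k1 = f(0.000000, 0.710000) = 2.451300
  k2 = f(0.145000, 1.065438) = 2.585240
  k3 = f(0.145000, 1.084860) = 2.605244
  k4 = f(0.290000, 1.465521) = 2.796500
  y ← 0.710000 + (0.29/6)·(k1 + 2k2 + 2k3 + k4) = 1.465390
x=0.290000, y=1.465390:
  k1 = f(0.290000, 1.465390) = 2.796365
  k2 = f(0.435000, 1.870863) = 3.040285
  k3 = f(0.435000, 1.906232) = 3.076714
  k4 = f(0.580000, 2.357637) = 3.391392
  y ← 1.465390 + (0.29/6)·(k1 + 2k2 + 2k3 + k4) = 2.355775
y(0.58) ≈ 2.3558

2.3558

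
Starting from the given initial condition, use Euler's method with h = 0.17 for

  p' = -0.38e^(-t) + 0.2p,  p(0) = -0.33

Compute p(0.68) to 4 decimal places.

Euler: p_{n+1} = p_n + h·f(t_n, p_n).
t=0.000000, p=-0.330000: f=-0.446000 → p ← -0.330000 + 0.17·(-0.446000) = -0.405820
t=0.170000, p=-0.405820: f=-0.401757 → p ← -0.405820 + 0.17·(-0.401757) = -0.474119
t=0.340000, p=-0.474119: f=-0.365296 → p ← -0.474119 + 0.17·(-0.365296) = -0.536219
t=0.510000, p=-0.536219: f=-0.335432 → p ← -0.536219 + 0.17·(-0.335432) = -0.593242
p(0.68) ≈ -0.5932

-0.5932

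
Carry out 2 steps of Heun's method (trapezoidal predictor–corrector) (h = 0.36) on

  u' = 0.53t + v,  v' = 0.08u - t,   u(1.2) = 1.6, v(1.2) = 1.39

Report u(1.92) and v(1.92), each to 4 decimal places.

Heun on (u,v): k1 = f(t_n, state_n); k2 = f(t_n + h, state_n + h·k1); state_{n+1} = state_n + (h/2)·(k1 + k2).
1.200000: (1.600000, 1.390000)
  k1 = (2.026000, -1.072000)
  predictor → (2.329360, 1.004080)
  k2 = (1.830880, -1.373651)
  → (2.294238, 0.949783)
1.560000: (2.294238, 0.949783)
  k1 = (1.776583, -1.376461)
  predictor → (2.933808, 0.454257)
  k2 = (1.471857, -1.685295)
  → (2.878958, 0.398667)
(u(1.92), v(1.92)) ≈ (2.8790, 0.3987)

2.8790, 0.3987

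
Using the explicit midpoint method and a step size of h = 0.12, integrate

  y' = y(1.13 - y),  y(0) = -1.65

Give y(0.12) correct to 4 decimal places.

-2.3558

Midpoint: k1 = f(t_n, y_n); k2 = f(t_n + h/2, y_n + (h/2)·k1); y_{n+1} = y_n + h·k2.
t=0.000000, y=-1.650000:
  k1 = f(0.000000, -1.650000) = -4.587000
  k2 = f(0.060000, -1.925220) = -5.881971
  y ← -1.650000 + 0.12·(-5.881971) = -2.355836
y(0.12) ≈ -2.3558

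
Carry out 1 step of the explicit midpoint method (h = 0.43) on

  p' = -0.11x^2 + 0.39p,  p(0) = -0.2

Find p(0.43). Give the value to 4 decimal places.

-0.2385

Midpoint: k1 = f(x_n, p_n); k2 = f(x_n + h/2, p_n + (h/2)·k1); p_{n+1} = p_n + h·k2.
x=0.000000, p=-0.200000:
  k1 = f(0.000000, -0.200000) = -0.078000
  k2 = f(0.215000, -0.216770) = -0.089625
  p ← -0.200000 + 0.43·(-0.089625) = -0.238539
p(0.43) ≈ -0.2385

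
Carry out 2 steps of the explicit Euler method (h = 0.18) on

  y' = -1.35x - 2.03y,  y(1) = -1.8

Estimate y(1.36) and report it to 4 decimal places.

-1.1658

Euler: y_{n+1} = y_n + h·f(x_n, y_n).
x=1.000000, y=-1.800000: f=2.304000 → y ← -1.800000 + 0.18·2.304000 = -1.385280
x=1.180000, y=-1.385280: f=1.219118 → y ← -1.385280 + 0.18·1.219118 = -1.165839
y(1.36) ≈ -1.1658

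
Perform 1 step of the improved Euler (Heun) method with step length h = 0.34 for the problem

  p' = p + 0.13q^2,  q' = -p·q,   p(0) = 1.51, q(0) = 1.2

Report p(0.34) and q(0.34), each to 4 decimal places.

Heun on (p,q): k1 = f(t_n, state_n); k2 = f(t_n + h, state_n + h·k1); state_{n+1} = state_n + (h/2)·(k1 + k2).
0.000000: (1.510000, 1.200000)
  k1 = (1.697200, -1.812000)
  predictor → (2.087048, 0.583920)
  k2 = (2.131373, -1.218669)
  → (2.160857, 0.684786)
(p(0.34), q(0.34)) ≈ (2.1609, 0.6848)

2.1609, 0.6848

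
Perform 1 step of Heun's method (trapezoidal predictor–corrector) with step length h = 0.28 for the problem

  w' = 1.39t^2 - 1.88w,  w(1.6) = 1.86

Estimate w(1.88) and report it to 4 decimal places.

2.0623

Heun: k1 = f(t_n, w_n); k2 = f(t_n + h, w_n + h·k1); w_{n+1} = w_n + (h/2)·(k1 + k2).
t=1.600000, w=1.860000:
  k1 = f(1.600000, 1.860000) = 0.061600
  k2 = f(1.880000, 1.877248) = 1.383590
  w ← 1.860000 + (0.28/2)·(0.061600 + 1.383590) = 2.062327
w(1.88) ≈ 2.0623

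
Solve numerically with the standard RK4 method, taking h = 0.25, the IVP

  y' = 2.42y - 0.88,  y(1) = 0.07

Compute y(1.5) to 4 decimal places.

-0.6203

RK4: k1 = f(x_n, y_n); k2 = f(x_n + h/2, y_n + (h/2)·k1); k3 = f(x_n + h/2, y_n + (h/2)·k2); k4 = f(x_n + h, y_n + h·k3); y_{n+1} = y_n + (h/6)·(k1 + 2k2 + 2k3 + k4).
x=1.000000, y=0.070000:
  k1 = f(1.000000, 0.070000) = -0.710600
  k2 = f(1.125000, -0.018825) = -0.925557
  k3 = f(1.125000, -0.045695) = -0.990581
  k4 = f(1.250000, -0.177645) = -1.309901
  y ← 0.070000 + (0.25/6)·(k1 + 2k2 + 2k3 + k4) = -0.173866
x=1.250000, y=-0.173866:
  k1 = f(1.250000, -0.173866) = -1.300755
  k2 = f(1.375000, -0.336460) = -1.694233
  k3 = f(1.375000, -0.385645) = -1.813260
  k4 = f(1.500000, -0.627181) = -2.397778
  y ← -0.173866 + (0.25/6)·(k1 + 2k2 + 2k3 + k4) = -0.620262
y(1.5) ≈ -0.6203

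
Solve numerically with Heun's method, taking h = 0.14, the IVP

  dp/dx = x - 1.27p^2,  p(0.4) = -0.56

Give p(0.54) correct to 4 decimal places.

-0.5499

Heun: k1 = f(x_n, p_n); k2 = f(x_n + h, p_n + h·k1); p_{n+1} = p_n + (h/2)·(k1 + k2).
x=0.400000, p=-0.560000:
  k1 = f(0.400000, -0.560000) = 0.001728
  k2 = f(0.540000, -0.559758) = 0.142072
  p ← -0.560000 + (0.14/2)·(0.001728 + 0.142072) = -0.549934
p(0.54) ≈ -0.5499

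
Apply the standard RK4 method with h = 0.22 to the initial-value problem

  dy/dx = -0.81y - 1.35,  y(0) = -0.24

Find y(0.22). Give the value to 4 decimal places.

-0.4729

RK4: k1 = f(x_n, y_n); k2 = f(x_n + h/2, y_n + (h/2)·k1); k3 = f(x_n + h/2, y_n + (h/2)·k2); k4 = f(x_n + h, y_n + h·k3); y_{n+1} = y_n + (h/6)·(k1 + 2k2 + 2k3 + k4).
x=0.000000, y=-0.240000:
  k1 = f(0.000000, -0.240000) = -1.155600
  k2 = f(0.110000, -0.367116) = -1.052636
  k3 = f(0.110000, -0.355790) = -1.061810
  k4 = f(0.220000, -0.473598) = -0.966385
  y ← -0.240000 + (0.22/6)·(k1 + 2k2 + 2k3 + k4) = -0.472866
y(0.22) ≈ -0.4729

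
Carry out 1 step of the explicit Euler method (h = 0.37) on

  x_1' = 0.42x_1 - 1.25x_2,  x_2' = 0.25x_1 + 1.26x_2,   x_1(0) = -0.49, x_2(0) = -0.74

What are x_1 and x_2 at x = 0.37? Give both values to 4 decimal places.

-0.2239, -1.1303

Euler on (x_1,x_2): x_1_{n+1} = x_1_n + h·x_1', x_2_{n+1} = x_2_n + h·x_2'.
0.000000: (-0.490000, -0.740000); f=(0.719200, -1.054900) → (-0.223896, -1.130313)
(x_1(0.37), x_2(0.37)) ≈ (-0.2239, -1.1303)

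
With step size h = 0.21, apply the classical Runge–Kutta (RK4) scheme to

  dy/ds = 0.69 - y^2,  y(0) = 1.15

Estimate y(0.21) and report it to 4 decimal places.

1.0439

RK4: k1 = f(s_n, y_n); k2 = f(s_n + h/2, y_n + (h/2)·k1); k3 = f(s_n + h/2, y_n + (h/2)·k2); k4 = f(s_n + h, y_n + h·k3); y_{n+1} = y_n + (h/6)·(k1 + 2k2 + 2k3 + k4).
s=0.000000, y=1.150000:
  k1 = f(0.000000, 1.150000) = -0.632500
  k2 = f(0.105000, 1.083587) = -0.484162
  k3 = f(0.105000, 1.099163) = -0.518159
  k4 = f(0.210000, 1.041187) = -0.394069
  y ← 1.150000 + (0.21/6)·(k1 + 2k2 + 2k3 + k4) = 1.043908
y(0.21) ≈ 1.0439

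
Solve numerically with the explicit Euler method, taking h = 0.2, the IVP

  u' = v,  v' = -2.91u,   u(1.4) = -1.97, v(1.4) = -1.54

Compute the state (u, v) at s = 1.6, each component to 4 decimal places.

Euler on (u,v): u_{n+1} = u_n + h·u', v_{n+1} = v_n + h·v'.
1.400000: (-1.970000, -1.540000); f=(-1.540000, 5.732700) → (-2.278000, -0.393460)
(u(1.6), v(1.6)) ≈ (-2.2780, -0.3935)

-2.2780, -0.3935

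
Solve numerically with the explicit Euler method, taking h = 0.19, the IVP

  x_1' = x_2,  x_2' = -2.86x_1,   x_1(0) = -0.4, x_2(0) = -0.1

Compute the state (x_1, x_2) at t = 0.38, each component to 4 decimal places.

-0.3967, 0.3450

Euler on (x_1,x_2): x_1_{n+1} = x_1_n + h·x_1', x_2_{n+1} = x_2_n + h·x_2'.
0.000000: (-0.400000, -0.100000); f=(-0.100000, 1.144000) → (-0.419000, 0.117360)
0.190000: (-0.419000, 0.117360); f=(0.117360, 1.198340) → (-0.396702, 0.345045)
(x_1(0.38), x_2(0.38)) ≈ (-0.3967, 0.3450)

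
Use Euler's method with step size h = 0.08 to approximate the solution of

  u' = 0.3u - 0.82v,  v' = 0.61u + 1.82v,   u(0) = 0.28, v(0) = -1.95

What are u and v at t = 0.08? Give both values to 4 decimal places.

0.4146, -2.2203

Euler on (u,v): u_{n+1} = u_n + h·u', v_{n+1} = v_n + h·v'.
0.000000: (0.280000, -1.950000); f=(1.683000, -3.378200) → (0.414640, -2.220256)
(u(0.08), v(0.08)) ≈ (0.4146, -2.2203)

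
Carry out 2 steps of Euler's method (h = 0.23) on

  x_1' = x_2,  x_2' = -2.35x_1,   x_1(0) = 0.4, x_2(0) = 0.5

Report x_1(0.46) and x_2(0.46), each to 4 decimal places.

0.5803, 0.0054

Euler on (x_1,x_2): x_1_{n+1} = x_1_n + h·x_1', x_2_{n+1} = x_2_n + h·x_2'.
0.000000: (0.400000, 0.500000); f=(0.500000, -0.940000) → (0.515000, 0.283800)
0.230000: (0.515000, 0.283800); f=(0.283800, -1.210250) → (0.580274, 0.005442)
(x_1(0.46), x_2(0.46)) ≈ (0.5803, 0.0054)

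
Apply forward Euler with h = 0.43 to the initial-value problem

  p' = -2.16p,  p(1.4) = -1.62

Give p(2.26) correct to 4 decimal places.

-0.0082

Euler: p_{n+1} = p_n + h·f(s_n, p_n).
s=1.400000, p=-1.620000: f=3.499200 → p ← -1.620000 + 0.43·3.499200 = -0.115344
s=1.830000, p=-0.115344: f=0.249143 → p ← -0.115344 + 0.43·0.249143 = -0.008212
p(2.26) ≈ -0.0082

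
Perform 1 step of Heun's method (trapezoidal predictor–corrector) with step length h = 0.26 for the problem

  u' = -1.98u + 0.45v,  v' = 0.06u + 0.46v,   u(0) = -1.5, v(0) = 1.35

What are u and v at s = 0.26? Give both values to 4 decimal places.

-0.8012, 1.5036

Heun on (u,v): k1 = f(s_n, state_n); k2 = f(s_n + h, state_n + h·k1); state_{n+1} = state_n + (h/2)·(k1 + k2).
0.000000: (-1.500000, 1.350000)
  k1 = (3.577500, 0.531000)
  predictor → (-0.569850, 1.488060)
  k2 = (1.797930, 0.650317)
  → (-0.801194, 1.503571)
(u(0.26), v(0.26)) ≈ (-0.8012, 1.5036)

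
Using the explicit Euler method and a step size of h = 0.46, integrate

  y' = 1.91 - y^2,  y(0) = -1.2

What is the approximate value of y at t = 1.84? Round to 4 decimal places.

Euler: y_{n+1} = y_n + h·f(t_n, y_n).
t=0.000000, y=-1.200000: f=0.470000 → y ← -1.200000 + 0.46·0.470000 = -0.983800
t=0.460000, y=-0.983800: f=0.942138 → y ← -0.983800 + 0.46·0.942138 = -0.550417
t=0.920000, y=-0.550417: f=1.607041 → y ← -0.550417 + 0.46·1.607041 = 0.188822
t=1.380000, y=0.188822: f=1.874346 → y ← 0.188822 + 0.46·1.874346 = 1.051022
y(1.84) ≈ 1.0510

1.0510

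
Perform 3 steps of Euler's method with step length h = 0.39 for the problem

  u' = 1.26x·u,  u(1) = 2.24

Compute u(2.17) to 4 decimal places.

10.5407

Euler: u_{n+1} = u_n + h·f(x_n, u_n).
x=1.000000, u=2.240000: f=2.822400 → u ← 2.240000 + 0.39·2.822400 = 3.340736
x=1.390000, u=3.340736: f=5.850965 → u ← 3.340736 + 0.39·5.850965 = 5.622612
x=1.780000, u=5.622612: f=12.610395 → u ← 5.622612 + 0.39·12.610395 = 10.540666
u(2.17) ≈ 10.5407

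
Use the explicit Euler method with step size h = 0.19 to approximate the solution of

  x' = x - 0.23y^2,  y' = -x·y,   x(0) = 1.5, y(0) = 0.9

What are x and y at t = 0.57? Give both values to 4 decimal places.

Euler on (x,y): x_{n+1} = x_n + h·x', y_{n+1} = y_n + h·y'.
0.000000: (1.500000, 0.900000); f=(1.313700, -1.350000) → (1.749603, 0.643500)
0.190000: (1.749603, 0.643500); f=(1.654362, -1.125870) → (2.063932, 0.429585)
0.380000: (2.063932, 0.429585); f=(2.021487, -0.886634) → (2.448014, 0.261124)
(x(0.57), y(0.57)) ≈ (2.4480, 0.2611)

2.4480, 0.2611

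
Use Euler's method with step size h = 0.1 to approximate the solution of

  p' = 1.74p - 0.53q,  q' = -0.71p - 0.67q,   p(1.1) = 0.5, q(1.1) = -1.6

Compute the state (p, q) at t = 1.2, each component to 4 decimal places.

0.6718, -1.5283

Euler on (p,q): p_{n+1} = p_n + h·p', q_{n+1} = q_n + h·q'.
1.100000: (0.500000, -1.600000); f=(1.718000, 0.717000) → (0.671800, -1.528300)
(p(1.2), q(1.2)) ≈ (0.6718, -1.5283)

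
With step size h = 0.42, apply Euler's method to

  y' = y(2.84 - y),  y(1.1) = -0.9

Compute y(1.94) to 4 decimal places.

Euler: y_{n+1} = y_n + h·f(t_n, y_n).
t=1.100000, y=-0.900000: f=-3.366000 → y ← -0.900000 + 0.42·(-3.366000) = -2.313720
t=1.520000, y=-2.313720: f=-11.924265 → y ← -2.313720 + 0.42·(-11.924265) = -7.321911
y(1.94) ≈ -7.3219

-7.3219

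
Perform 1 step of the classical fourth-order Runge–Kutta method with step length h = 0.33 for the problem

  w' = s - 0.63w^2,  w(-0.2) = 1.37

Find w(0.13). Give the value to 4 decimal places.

RK4: k1 = f(s_n, w_n); k2 = f(s_n + h/2, w_n + (h/2)·k1); k3 = f(s_n + h/2, w_n + (h/2)·k2); k4 = f(s_n + h, w_n + h·k3); w_{n+1} = w_n + (h/6)·(k1 + 2k2 + 2k3 + k4).
s=-0.200000, w=1.370000:
  k1 = f(-0.200000, 1.370000) = -1.382447
  k2 = f(-0.035000, 1.141896) = -0.856474
  k3 = f(-0.035000, 1.228682) = -0.986085
  k4 = f(0.130000, 1.044592) = -0.557439
  w ← 1.370000 + (0.33/6)·(k1 + 2k2 + 2k3 + k4) = 1.060625
w(0.13) ≈ 1.0606

1.0606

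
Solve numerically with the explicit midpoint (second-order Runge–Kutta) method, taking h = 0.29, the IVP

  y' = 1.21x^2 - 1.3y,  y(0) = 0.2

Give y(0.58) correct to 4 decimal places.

0.1623

Midpoint: k1 = f(x_n, y_n); k2 = f(x_n + h/2, y_n + (h/2)·k1); y_{n+1} = y_n + h·k2.
x=0.000000, y=0.200000:
  k1 = f(0.000000, 0.200000) = -0.260000
  k2 = f(0.145000, 0.162300) = -0.185550
  y ← 0.200000 + 0.29·(-0.185550) = 0.146191
x=0.290000, y=0.146191:
  k1 = f(0.290000, 0.146191) = -0.088287
  k2 = f(0.435000, 0.133389) = 0.055557
  y ← 0.146191 + 0.29·0.055557 = 0.162302
y(0.58) ≈ 0.1623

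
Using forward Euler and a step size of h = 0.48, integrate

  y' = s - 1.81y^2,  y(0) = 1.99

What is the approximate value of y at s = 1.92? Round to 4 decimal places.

Euler: y_{n+1} = y_n + h·f(s_n, y_n).
s=0.000000, y=1.990000: f=-7.167781 → y ← 1.990000 + 0.48·(-7.167781) = -1.450535
s=0.480000, y=-1.450535: f=-3.328333 → y ← -1.450535 + 0.48·(-3.328333) = -3.048135
s=0.960000, y=-3.048135: f=-15.856937 → y ← -3.048135 + 0.48·(-15.856937) = -10.659465
s=1.440000, y=-10.659465: f=-204.219778 → y ← -10.659465 + 0.48·(-204.219778) = -108.684958
y(1.92) ≈ -108.6850

-108.6850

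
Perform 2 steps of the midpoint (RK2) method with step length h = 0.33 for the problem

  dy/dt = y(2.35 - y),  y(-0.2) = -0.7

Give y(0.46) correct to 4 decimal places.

Midpoint: k1 = f(t_n, y_n); k2 = f(t_n + h/2, y_n + (h/2)·k1); y_{n+1} = y_n + h·k2.
t=-0.200000, y=-0.700000:
  k1 = f(-0.200000, -0.700000) = -2.135000
  k2 = f(-0.035000, -1.052275) = -3.580129
  y ← -0.700000 + 0.33·(-3.580129) = -1.881443
t=0.130000, y=-1.881443:
  k1 = f(0.130000, -1.881443) = -7.961216
  k2 = f(0.295000, -3.195043) = -17.716652
  y ← -1.881443 + 0.33·(-17.716652) = -7.727938
y(0.46) ≈ -7.7279

-7.7279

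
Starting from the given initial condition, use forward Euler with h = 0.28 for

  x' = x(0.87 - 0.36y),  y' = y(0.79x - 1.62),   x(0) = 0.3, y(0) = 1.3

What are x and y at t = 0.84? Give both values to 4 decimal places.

Euler on (x,y): x_{n+1} = x_n + h·x', y_{n+1} = y_n + h·y'.
0.000000: (0.300000, 1.300000); f=(0.120600, -1.797900) → (0.333768, 0.796588)
0.280000: (0.333768, 0.796588); f=(0.194663, -1.080431) → (0.388274, 0.494067)
0.560000: (0.388274, 0.494067); f=(0.268738, -0.648841) → (0.463520, 0.312392)
(x(0.84), y(0.84)) ≈ (0.4635, 0.3124)

0.4635, 0.3124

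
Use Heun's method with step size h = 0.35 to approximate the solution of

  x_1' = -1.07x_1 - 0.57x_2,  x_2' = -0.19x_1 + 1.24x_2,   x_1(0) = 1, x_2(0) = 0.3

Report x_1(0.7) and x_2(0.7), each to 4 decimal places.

0.3694, 0.5577

Heun on (x_1,x_2): k1 = f(t_n, state_n); k2 = f(t_n + h, state_n + h·k1); state_{n+1} = state_n + (h/2)·(k1 + k2).
0.000000: (1.000000, 0.300000)
  k1 = (-1.241000, 0.182000)
  predictor → (0.565650, 0.363700)
  k2 = (-0.812554, 0.343514)
  → (0.640628, 0.391965)
0.350000: (0.640628, 0.391965)
  k1 = (-0.908892, 0.364317)
  predictor → (0.322516, 0.519476)
  k2 = (-0.641193, 0.582872)
  → (0.369363, 0.557723)
(x_1(0.7), x_2(0.7)) ≈ (0.3694, 0.5577)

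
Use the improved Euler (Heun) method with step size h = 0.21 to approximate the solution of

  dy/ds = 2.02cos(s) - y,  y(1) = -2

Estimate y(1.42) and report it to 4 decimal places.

-1.0935

Heun: k1 = f(s_n, y_n); k2 = f(s_n + h, y_n + h·k1); y_{n+1} = y_n + (h/2)·(k1 + k2).
s=1.000000, y=-2.000000:
  k1 = f(1.000000, -2.000000) = 3.091411
  k2 = f(1.210000, -1.350804) = 2.063903
  y ← -2.000000 + (0.21/2)·(3.091411 + 2.063903) = -1.458692
s=1.210000, y=-1.458692:
  k1 = f(1.210000, -1.458692) = 2.171791
  k2 = f(1.420000, -1.002616) = 1.306071
  y ← -1.458692 + (0.21/2)·(2.171791 + 1.306071) = -1.093516
y(1.42) ≈ -1.0935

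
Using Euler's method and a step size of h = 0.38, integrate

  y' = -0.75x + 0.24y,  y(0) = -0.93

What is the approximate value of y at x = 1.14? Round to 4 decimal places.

-1.5431

Euler: y_{n+1} = y_n + h·f(x_n, y_n).
x=0.000000, y=-0.930000: f=-0.223200 → y ← -0.930000 + 0.38·(-0.223200) = -1.014816
x=0.380000, y=-1.014816: f=-0.528556 → y ← -1.014816 + 0.38·(-0.528556) = -1.215667
x=0.760000, y=-1.215667: f=-0.861760 → y ← -1.215667 + 0.38·(-0.861760) = -1.543136
y(1.14) ≈ -1.5431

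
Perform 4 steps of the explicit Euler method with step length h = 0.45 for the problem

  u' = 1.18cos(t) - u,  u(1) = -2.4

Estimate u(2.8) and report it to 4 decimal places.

-0.6201

Euler: u_{n+1} = u_n + h·f(t_n, u_n).
t=1.000000, u=-2.400000: f=3.037557 → u ← -2.400000 + 0.45·3.037557 = -1.033099
t=1.450000, u=-1.033099: f=1.175293 → u ← -1.033099 + 0.45·1.175293 = -0.504218
t=1.900000, u=-0.504218: f=0.122736 → u ← -0.504218 + 0.45·0.122736 = -0.448987
t=2.350000, u=-0.448987: f=-0.380215 → u ← -0.448987 + 0.45·(-0.380215) = -0.620083
u(2.8) ≈ -0.6201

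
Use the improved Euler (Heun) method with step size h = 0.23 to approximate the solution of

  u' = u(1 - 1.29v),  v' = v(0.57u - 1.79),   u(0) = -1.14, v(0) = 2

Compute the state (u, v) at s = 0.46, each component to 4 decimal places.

-0.8860, 0.7456

Heun on (u,v): k1 = f(s_n, state_n); k2 = f(s_n + h, state_n + h·k1); state_{n+1} = state_n + (h/2)·(k1 + k2).
0.000000: (-1.140000, 2.000000)
  k1 = (1.801200, -4.879600)
  predictor → (-0.725724, 0.877692)
  k2 = (0.095957, -1.934137)
  → (-0.921827, 1.216420)
0.230000: (-0.921827, 1.216420)
  k1 = (0.524687, -2.816550)
  predictor → (-0.801149, 0.568614)
  k2 = (-0.213497, -1.277479)
  → (-0.886040, 0.745607)
(u(0.46), v(0.46)) ≈ (-0.8860, 0.7456)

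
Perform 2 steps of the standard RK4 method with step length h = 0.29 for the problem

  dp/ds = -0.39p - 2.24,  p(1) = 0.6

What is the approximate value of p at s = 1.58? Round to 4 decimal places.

RK4: k1 = f(s_n, p_n); k2 = f(s_n + h/2, p_n + (h/2)·k1); k3 = f(s_n + h/2, p_n + (h/2)·k2); k4 = f(s_n + h, p_n + h·k3); p_{n+1} = p_n + (h/6)·(k1 + 2k2 + 2k3 + k4).
s=1.000000, p=0.600000:
  k1 = f(1.000000, 0.600000) = -2.474000
  k2 = f(1.145000, 0.241270) = -2.334095
  k3 = f(1.145000, 0.261556) = -2.342007
  k4 = f(1.290000, -0.079182) = -2.209119
  p ← 0.600000 + (0.29/6)·(k1 + 2k2 + 2k3 + k4) = -0.078374
s=1.290000, p=-0.078374:
  k1 = f(1.290000, -0.078374) = -2.209434
  k2 = f(1.435000, -0.398742) = -2.084491
  k3 = f(1.435000, -0.380625) = -2.091556
  k4 = f(1.580000, -0.684925) = -1.972879
  p ← -0.078374 + (0.29/6)·(k1 + 2k2 + 2k3 + k4) = -0.684204
p(1.58) ≈ -0.6842

-0.6842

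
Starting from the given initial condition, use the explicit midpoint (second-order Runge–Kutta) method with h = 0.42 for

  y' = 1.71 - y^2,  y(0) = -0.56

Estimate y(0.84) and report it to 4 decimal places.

Midpoint: k1 = f(x_n, y_n); k2 = f(x_n + h/2, y_n + (h/2)·k1); y_{n+1} = y_n + h·k2.
x=0.000000, y=-0.560000:
  k1 = f(0.000000, -0.560000) = 1.396400
  k2 = f(0.210000, -0.266756) = 1.638841
  y ← -0.560000 + 0.42·1.638841 = 0.128313
x=0.420000, y=0.128313:
  k1 = f(0.420000, 0.128313) = 1.693536
  k2 = f(0.630000, 0.483956) = 1.475787
  y ← 0.128313 + 0.42·1.475787 = 0.748144
y(0.84) ≈ 0.7481

0.7481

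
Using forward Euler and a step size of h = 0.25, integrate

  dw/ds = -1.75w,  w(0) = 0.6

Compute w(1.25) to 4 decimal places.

Euler: w_{n+1} = w_n + h·f(s_n, w_n).
s=0.000000, w=0.600000: f=-1.050000 → w ← 0.600000 + 0.25·(-1.050000) = 0.337500
s=0.250000, w=0.337500: f=-0.590625 → w ← 0.337500 + 0.25·(-0.590625) = 0.189844
s=0.500000, w=0.189844: f=-0.332227 → w ← 0.189844 + 0.25·(-0.332227) = 0.106787
s=0.750000, w=0.106787: f=-0.186877 → w ← 0.106787 + 0.25·(-0.186877) = 0.060068
s=1.000000, w=0.060068: f=-0.105119 → w ← 0.060068 + 0.25·(-0.105119) = 0.033788
w(1.25) ≈ 0.0338

0.0338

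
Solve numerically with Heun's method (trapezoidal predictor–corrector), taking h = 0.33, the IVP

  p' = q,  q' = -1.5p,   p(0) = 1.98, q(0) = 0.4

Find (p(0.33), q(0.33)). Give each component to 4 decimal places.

1.9503, -0.6128

Heun on (p,q): k1 = f(s_n, state_n); k2 = f(s_n + h, state_n + h·k1); state_{n+1} = state_n + (h/2)·(k1 + k2).
0.000000: (1.980000, 0.400000)
  k1 = (0.400000, -2.970000)
  predictor → (2.112000, -0.580100)
  k2 = (-0.580100, -3.168000)
  → (1.950284, -0.612770)
(p(0.33), q(0.33)) ≈ (1.9503, -0.6128)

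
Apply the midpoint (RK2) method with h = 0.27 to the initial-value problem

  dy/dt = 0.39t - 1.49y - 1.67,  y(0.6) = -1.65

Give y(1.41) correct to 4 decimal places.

-1.0870

Midpoint: k1 = f(t_n, y_n); k2 = f(t_n + h/2, y_n + (h/2)·k1); y_{n+1} = y_n + h·k2.
t=0.600000, y=-1.650000:
  k1 = f(0.600000, -1.650000) = 1.022500
  k2 = f(0.735000, -1.511962) = 0.869474
  y ← -1.650000 + 0.27·0.869474 = -1.415242
t=0.870000, y=-1.415242:
  k1 = f(0.870000, -1.415242) = 0.778011
  k2 = f(1.005000, -1.310211) = 0.674164
  y ← -1.415242 + 0.27·0.674164 = -1.233218
t=1.140000, y=-1.233218:
  k1 = f(1.140000, -1.233218) = 0.612094
  k2 = f(1.275000, -1.150585) = 0.541622
  y ← -1.233218 + 0.27·0.541622 = -1.086980
y(1.41) ≈ -1.0870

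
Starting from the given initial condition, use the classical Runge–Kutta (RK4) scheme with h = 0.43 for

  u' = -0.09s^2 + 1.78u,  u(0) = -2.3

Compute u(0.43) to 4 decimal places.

-4.9418

RK4: k1 = f(s_n, u_n); k2 = f(s_n + h/2, u_n + (h/2)·k1); k3 = f(s_n + h/2, u_n + (h/2)·k2); k4 = f(s_n + h, u_n + h·k3); u_{n+1} = u_n + (h/6)·(k1 + 2k2 + 2k3 + k4).
s=0.000000, u=-2.300000:
  k1 = f(0.000000, -2.300000) = -4.094000
  k2 = f(0.215000, -3.180210) = -5.664934
  k3 = f(0.215000, -3.517961) = -6.266131
  k4 = f(0.430000, -4.994436) = -8.906737
  u ← -2.300000 + (0.43/6)·(k1 + 2k2 + 2k3 + k4) = -4.941839
u(0.43) ≈ -4.9418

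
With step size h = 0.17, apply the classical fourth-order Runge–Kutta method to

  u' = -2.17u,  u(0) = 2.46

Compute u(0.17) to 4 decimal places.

1.7012

RK4: k1 = f(s_n, u_n); k2 = f(s_n + h/2, u_n + (h/2)·k1); k3 = f(s_n + h/2, u_n + (h/2)·k2); k4 = f(s_n + h, u_n + h·k3); u_{n+1} = u_n + (h/6)·(k1 + 2k2 + 2k3 + k4).
s=0.000000, u=2.460000:
  k1 = f(0.000000, 2.460000) = -5.338200
  k2 = f(0.085000, 2.006253) = -4.353569
  k3 = f(0.085000, 2.089947) = -4.535184
  k4 = f(0.170000, 1.689019) = -3.665171
  u ← 2.460000 + (0.17/6)·(k1 + 2k2 + 2k3 + k4) = 1.701208
u(0.17) ≈ 1.7012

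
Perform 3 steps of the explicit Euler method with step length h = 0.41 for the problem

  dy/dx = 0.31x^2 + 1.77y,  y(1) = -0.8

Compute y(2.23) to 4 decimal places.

-2.8758

Euler: y_{n+1} = y_n + h·f(x_n, y_n).
x=1.000000, y=-0.800000: f=-1.106000 → y ← -0.800000 + 0.41·(-1.106000) = -1.253460
x=1.410000, y=-1.253460: f=-1.602313 → y ← -1.253460 + 0.41·(-1.602313) = -1.910408
x=1.820000, y=-1.910408: f=-2.354579 → y ← -1.910408 + 0.41·(-2.354579) = -2.875786
y(2.23) ≈ -2.8758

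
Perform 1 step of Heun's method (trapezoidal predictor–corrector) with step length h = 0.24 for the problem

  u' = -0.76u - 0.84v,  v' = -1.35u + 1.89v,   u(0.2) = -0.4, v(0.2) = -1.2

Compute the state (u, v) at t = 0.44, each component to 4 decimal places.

-0.0720, -1.7598

Heun on (u,v): k1 = f(t_n, state_n); k2 = f(t_n + h, state_n + h·k1); state_{n+1} = state_n + (h/2)·(k1 + k2).
0.200000: (-0.400000, -1.200000)
  k1 = (1.312000, -1.728000)
  predictor → (-0.085120, -1.614720)
  k2 = (1.421056, -2.936909)
  → (-0.072033, -1.759789)
(u(0.44), v(0.44)) ≈ (-0.0720, -1.7598)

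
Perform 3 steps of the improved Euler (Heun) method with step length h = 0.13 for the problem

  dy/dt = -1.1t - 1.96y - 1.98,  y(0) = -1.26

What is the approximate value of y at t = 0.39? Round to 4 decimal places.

Heun: k1 = f(t_n, y_n); k2 = f(t_n + h, y_n + h·k1); y_{n+1} = y_n + (h/2)·(k1 + k2).
t=0.000000, y=-1.260000:
  k1 = f(0.000000, -1.260000) = 0.489600
  k2 = f(0.130000, -1.196352) = 0.221850
  y ← -1.260000 + (0.13/2)·(0.489600 + 0.221850) = -1.213756
t=0.130000, y=-1.213756:
  k1 = f(0.130000, -1.213756) = 0.255961
  k2 = f(0.260000, -1.180481) = 0.047742
  y ← -1.213756 + (0.13/2)·(0.255961 + 0.047742) = -1.194015
t=0.260000, y=-1.194015:
  k1 = f(0.260000, -1.194015) = 0.074269
  k2 = f(0.390000, -1.184360) = -0.087654
  y ← -1.194015 + (0.13/2)·(0.074269 + (-0.087654)) = -1.194885
y(0.39) ≈ -1.1949

-1.1949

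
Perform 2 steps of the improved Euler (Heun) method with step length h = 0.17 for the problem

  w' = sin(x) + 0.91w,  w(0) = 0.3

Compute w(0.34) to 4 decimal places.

0.4701

Heun: k1 = f(x_n, w_n); k2 = f(x_n + h, w_n + h·k1); w_{n+1} = w_n + (h/2)·(k1 + k2).
x=0.000000, w=0.300000:
  k1 = f(0.000000, 0.300000) = 0.273000
  k2 = f(0.170000, 0.346410) = 0.484415
  w ← 0.300000 + (0.17/2)·(0.273000 + 0.484415) = 0.364380
x=0.170000, w=0.364380:
  k1 = f(0.170000, 0.364380) = 0.500768
  k2 = f(0.340000, 0.449511) = 0.742542
  w ← 0.364380 + (0.17/2)·(0.500768 + 0.742542) = 0.470062
w(0.34) ≈ 0.4701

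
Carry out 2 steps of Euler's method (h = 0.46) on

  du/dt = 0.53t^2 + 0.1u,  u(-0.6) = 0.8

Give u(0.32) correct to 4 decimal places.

0.9719

Euler: u_{n+1} = u_n + h·f(t_n, u_n).
t=-0.600000, u=0.800000: f=0.270800 → u ← 0.800000 + 0.46·0.270800 = 0.924568
t=-0.140000, u=0.924568: f=0.102845 → u ← 0.924568 + 0.46·0.102845 = 0.971877
u(0.32) ≈ 0.9719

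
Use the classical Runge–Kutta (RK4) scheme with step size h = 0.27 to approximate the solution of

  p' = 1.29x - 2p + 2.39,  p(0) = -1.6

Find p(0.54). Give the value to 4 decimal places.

RK4: k1 = f(x_n, p_n); k2 = f(x_n + h/2, p_n + (h/2)·k1); k3 = f(x_n + h/2, p_n + (h/2)·k2); k4 = f(x_n + h, p_n + h·k3); p_{n+1} = p_n + (h/6)·(k1 + 2k2 + 2k3 + k4).
x=0.000000, p=-1.600000:
  k1 = f(0.000000, -1.600000) = 5.590000
  k2 = f(0.135000, -0.845350) = 4.254850
  k3 = f(0.135000, -1.025595) = 4.615341
  k4 = f(0.270000, -0.353858) = 3.446016
  p ← -1.600000 + (0.27/6)·(k1 + 2k2 + 2k3 + k4) = -0.395062
x=0.270000, p=-0.395062:
  k1 = f(0.270000, -0.395062) = 3.528424
  k2 = f(0.405000, 0.081275) = 2.749900
  k3 = f(0.405000, -0.023826) = 2.960101
  k4 = f(0.540000, 0.404165) = 2.278270
  p ← -0.395062 + (0.27/6)·(k1 + 2k2 + 2k3 + k4) = 0.380139
p(0.54) ≈ 0.3801

0.3801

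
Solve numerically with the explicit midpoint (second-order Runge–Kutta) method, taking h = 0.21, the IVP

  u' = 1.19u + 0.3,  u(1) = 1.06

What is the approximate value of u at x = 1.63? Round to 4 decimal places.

2.5068

Midpoint: k1 = f(x_n, u_n); k2 = f(x_n + h/2, u_n + (h/2)·k1); u_{n+1} = u_n + h·k2.
x=1.000000, u=1.060000:
  k1 = f(1.000000, 1.060000) = 1.561400
  k2 = f(1.105000, 1.223947) = 1.756497
  u ← 1.060000 + 0.21·1.756497 = 1.428864
x=1.210000, u=1.428864:
  k1 = f(1.210000, 1.428864) = 2.000349
  k2 = f(1.315000, 1.638901) = 2.250292
  u ← 1.428864 + 0.21·2.250292 = 1.901426
x=1.420000, u=1.901426:
  k1 = f(1.420000, 1.901426) = 2.562697
  k2 = f(1.525000, 2.170509) = 2.882906
  u ← 1.901426 + 0.21·2.882906 = 2.506836
u(1.63) ≈ 2.5068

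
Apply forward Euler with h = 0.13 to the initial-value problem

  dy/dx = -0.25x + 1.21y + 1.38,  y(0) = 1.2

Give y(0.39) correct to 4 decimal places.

2.4740

Euler: y_{n+1} = y_n + h·f(x_n, y_n).
x=0.000000, y=1.200000: f=2.832000 → y ← 1.200000 + 0.13·2.832000 = 1.568160
x=0.130000, y=1.568160: f=3.244974 → y ← 1.568160 + 0.13·3.244974 = 1.990007
x=0.260000, y=1.990007: f=3.722908 → y ← 1.990007 + 0.13·3.722908 = 2.473985
y(0.39) ≈ 2.4740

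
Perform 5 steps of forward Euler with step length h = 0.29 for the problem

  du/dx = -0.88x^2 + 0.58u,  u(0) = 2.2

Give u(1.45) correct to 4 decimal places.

4.0660

Euler: u_{n+1} = u_n + h·f(x_n, u_n).
x=0.000000, u=2.200000: f=1.276000 → u ← 2.200000 + 0.29·1.276000 = 2.570040
x=0.290000, u=2.570040: f=1.416615 → u ← 2.570040 + 0.29·1.416615 = 2.980858
x=0.580000, u=2.980858: f=1.432866 → u ← 2.980858 + 0.29·1.432866 = 3.396390
x=0.870000, u=3.396390: f=1.303834 → u ← 3.396390 + 0.29·1.303834 = 3.774501
x=1.160000, u=3.774501: f=1.005083 → u ← 3.774501 + 0.29·1.005083 = 4.065975
u(1.45) ≈ 4.0660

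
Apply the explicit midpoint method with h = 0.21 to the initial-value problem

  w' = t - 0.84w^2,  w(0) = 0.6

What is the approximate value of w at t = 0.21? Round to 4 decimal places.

Midpoint: k1 = f(t_n, w_n); k2 = f(t_n + h/2, w_n + (h/2)·k1); w_{n+1} = w_n + h·k2.
t=0.000000, w=0.600000:
  k1 = f(0.000000, 0.600000) = -0.302400
  k2 = f(0.105000, 0.568248) = -0.166241
  w ← 0.600000 + 0.21·(-0.166241) = 0.565089
w(0.21) ≈ 0.5651

0.5651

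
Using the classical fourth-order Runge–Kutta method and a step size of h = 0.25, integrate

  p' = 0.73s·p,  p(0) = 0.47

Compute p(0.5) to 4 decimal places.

0.5149

RK4: k1 = f(s_n, p_n); k2 = f(s_n + h/2, p_n + (h/2)·k1); k3 = f(s_n + h/2, p_n + (h/2)·k2); k4 = f(s_n + h, p_n + h·k3); p_{n+1} = p_n + (h/6)·(k1 + 2k2 + 2k3 + k4).
s=0.000000, p=0.470000:
  k1 = f(0.000000, 0.470000) = 0.000000
  k2 = f(0.125000, 0.470000) = 0.042887
  k3 = f(0.125000, 0.475361) = 0.043377
  k4 = f(0.250000, 0.480844) = 0.087754
  p ← 0.470000 + (0.25/6)·(k1 + 2k2 + 2k3 + k4) = 0.480845
s=0.250000, p=0.480845:
  k1 = f(0.250000, 0.480845) = 0.087754
  k2 = f(0.375000, 0.491814) = 0.134634
  k3 = f(0.375000, 0.497674) = 0.136238
  k4 = f(0.500000, 0.514905) = 0.187940
  p ← 0.480845 + (0.25/6)·(k1 + 2k2 + 2k3 + k4) = 0.514905
p(0.5) ≈ 0.5149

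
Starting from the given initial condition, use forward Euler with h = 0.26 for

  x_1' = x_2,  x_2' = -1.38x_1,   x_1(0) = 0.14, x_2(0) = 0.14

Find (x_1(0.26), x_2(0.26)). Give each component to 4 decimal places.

Euler on (x_1,x_2): x_1_{n+1} = x_1_n + h·x_1', x_2_{n+1} = x_2_n + h·x_2'.
0.000000: (0.140000, 0.140000); f=(0.140000, -0.193200) → (0.176400, 0.089768)
(x_1(0.26), x_2(0.26)) ≈ (0.1764, 0.0898)

0.1764, 0.0898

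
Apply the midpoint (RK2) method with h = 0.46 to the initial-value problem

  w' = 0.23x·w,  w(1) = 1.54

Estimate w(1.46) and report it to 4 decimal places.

1.7510

Midpoint: k1 = f(x_n, w_n); k2 = f(x_n + h/2, w_n + (h/2)·k1); w_{n+1} = w_n + h·k2.
x=1.000000, w=1.540000:
  k1 = f(1.000000, 1.540000) = 0.354200
  k2 = f(1.230000, 1.621466) = 0.458713
  w ← 1.540000 + 0.46·0.458713 = 1.751008
w(1.46) ≈ 1.7510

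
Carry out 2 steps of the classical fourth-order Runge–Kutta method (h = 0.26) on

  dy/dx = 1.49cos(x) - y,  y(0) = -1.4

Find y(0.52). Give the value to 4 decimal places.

RK4: k1 = f(x_n, y_n); k2 = f(x_n + h/2, y_n + (h/2)·k1); k3 = f(x_n + h/2, y_n + (h/2)·k2); k4 = f(x_n + h, y_n + h·k3); y_{n+1} = y_n + (h/6)·(k1 + 2k2 + 2k3 + k4).
x=0.000000, y=-1.400000:
  k1 = f(0.000000, -1.400000) = 2.890000
  k2 = f(0.130000, -1.024300) = 2.501727
  k3 = f(0.130000, -1.074775) = 2.552203
  k4 = f(0.260000, -0.736427) = 2.176348
  y ← -1.400000 + (0.26/6)·(k1 + 2k2 + 2k3 + k4) = -0.742451
x=0.260000, y=-0.742451:
  k1 = f(0.260000, -0.742451) = 2.182372
  k2 = f(0.390000, -0.458743) = 1.836857
  k3 = f(0.390000, -0.503660) = 1.881774
  k4 = f(0.520000, -0.253190) = 1.546240
  y ← -0.742451 + (0.26/6)·(k1 + 2k2 + 2k3 + k4) = -0.258596
y(0.52) ≈ -0.2586

-0.2586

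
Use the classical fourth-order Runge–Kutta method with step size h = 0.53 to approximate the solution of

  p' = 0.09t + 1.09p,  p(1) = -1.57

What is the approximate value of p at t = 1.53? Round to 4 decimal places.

RK4: k1 = f(t_n, p_n); k2 = f(t_n + h/2, p_n + (h/2)·k1); k3 = f(t_n + h/2, p_n + (h/2)·k2); k4 = f(t_n + h, p_n + h·k3); p_{n+1} = p_n + (h/6)·(k1 + 2k2 + 2k3 + k4).
t=1.000000, p=-1.570000:
  k1 = f(1.000000, -1.570000) = -1.621300
  k2 = f(1.265000, -1.999645) = -2.065763
  k3 = f(1.265000, -2.117427) = -2.194145
  k4 = f(1.530000, -2.732897) = -2.841158
  p ← -1.570000 + (0.53/6)·(k1 + 2k2 + 2k3 + k4) = -2.716768
p(1.53) ≈ -2.7168

-2.7168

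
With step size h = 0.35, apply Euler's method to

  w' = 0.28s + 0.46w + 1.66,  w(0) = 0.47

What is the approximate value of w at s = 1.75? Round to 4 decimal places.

Euler: w_{n+1} = w_n + h·f(s_n, w_n).
s=0.000000, w=0.470000: f=1.876200 → w ← 0.470000 + 0.35·1.876200 = 1.126670
s=0.350000, w=1.126670: f=2.276268 → w ← 1.126670 + 0.35·2.276268 = 1.923364
s=0.700000, w=1.923364: f=2.740747 → w ← 1.923364 + 0.35·2.740747 = 2.882625
s=1.050000, w=2.882625: f=3.280008 → w ← 2.882625 + 0.35·3.280008 = 4.030628
s=1.400000, w=4.030628: f=3.906089 → w ← 4.030628 + 0.35·3.906089 = 5.397759
w(1.75) ≈ 5.3978

5.3978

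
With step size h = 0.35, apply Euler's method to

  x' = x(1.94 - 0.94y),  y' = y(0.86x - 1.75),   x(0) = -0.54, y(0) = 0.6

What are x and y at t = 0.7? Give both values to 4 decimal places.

Euler on (x,y): x_{n+1} = x_n + h·x', y_{n+1} = y_n + h·y'.
0.000000: (-0.540000, 0.600000); f=(-0.743040, -1.328640) → (-0.800064, 0.134976)
0.350000: (-0.800064, 0.134976); f=(-1.450614, -0.329079) → (-1.307779, 0.019798)
(x(0.7), y(0.7)) ≈ (-1.3078, 0.0198)

-1.3078, 0.0198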